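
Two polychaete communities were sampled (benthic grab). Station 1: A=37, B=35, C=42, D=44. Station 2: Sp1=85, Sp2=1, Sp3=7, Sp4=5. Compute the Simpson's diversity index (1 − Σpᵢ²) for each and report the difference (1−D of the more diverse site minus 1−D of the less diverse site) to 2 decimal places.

Station 1: N=158, proportions 0.2342, 0.2215, 0.2658, 0.2785, giving 1−D = 0.7479 (working shown to 4 dp, full precision carried).
Station 2: N=98, proportions 0.8673, 0.0102, 0.0714, 0.051, giving 1−D = 0.2399.
Difference = |0.7479 − 0.2399| = 0.5080, i.e. 0.51 to 2 decimal places.

0.51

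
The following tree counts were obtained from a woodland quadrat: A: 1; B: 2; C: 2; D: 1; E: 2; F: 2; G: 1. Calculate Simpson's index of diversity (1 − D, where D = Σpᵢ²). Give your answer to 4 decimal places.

Total N = 1+2+2+1+2+2+1 = 11, so the proportions are 0.090909, 0.181818, 0.181818, 0.090909, 0.181818, 0.181818, 0.090909 (working shown to 6 dp, full precision carried).
D = 0.090909² + 0.181818² + 0.181818² + 0.090909² + 0.181818² + 0.181818² + 0.090909² = 0.008264 + 0.033058 + 0.033058 + 0.008264 + 0.033058 + 0.033058 + 0.008264 = 0.157025.
So 1 − D = 0.842975, i.e. 0.8430 to 4 decimal places.

0.8430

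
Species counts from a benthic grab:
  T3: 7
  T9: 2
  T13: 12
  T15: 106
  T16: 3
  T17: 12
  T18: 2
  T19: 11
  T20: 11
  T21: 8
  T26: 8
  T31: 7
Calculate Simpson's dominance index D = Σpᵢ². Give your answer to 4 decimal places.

0.3362

Total N = 7+2+12+106+3+12+2+11+11+8+8+7 = 189, so the proportions are 0.037037, 0.010582, 0.063492, 0.560847, 0.015873, 0.063492, 0.010582, 0.058201, 0.058201, 0.042328, 0.042328, 0.037037 (working shown to 6 dp, full precision carried).
D = 0.037037² + 0.010582² + 0.063492² + 0.560847² + 0.015873² + 0.063492² + 0.010582² + 0.058201² + 0.058201² + 0.042328² + 0.042328² + 0.037037² = 0.001372 + 0.000112 + 0.004031 + 0.314549 + 0.000252 + 0.004031 + 0.000112 + 0.003387 + 0.003387 + 0.001792 + 0.001792 + 0.001372 = 0.336189.
To 4 decimal places, D = 0.3362.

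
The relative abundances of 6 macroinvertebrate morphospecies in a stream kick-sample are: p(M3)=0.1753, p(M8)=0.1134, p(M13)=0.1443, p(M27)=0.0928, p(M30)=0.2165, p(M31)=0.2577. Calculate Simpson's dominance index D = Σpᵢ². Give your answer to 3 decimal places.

D = 0.1753² + 0.1134² + 0.1443² + 0.0928² + 0.2165² + 0.2577² = 0.03073 + 0.01286 + 0.02082 + 0.00861 + 0.04687 + 0.06641 = 0.18631 (working shown to 5 dp, full precision carried).
To 3 decimal places, D = 0.186.

0.186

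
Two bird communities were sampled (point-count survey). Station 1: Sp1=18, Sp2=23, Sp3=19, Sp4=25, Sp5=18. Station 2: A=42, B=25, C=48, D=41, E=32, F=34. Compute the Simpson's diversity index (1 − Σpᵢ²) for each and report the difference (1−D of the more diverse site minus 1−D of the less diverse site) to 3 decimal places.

0.030

Station 1: N=103, proportions 0.174757, 0.223301, 0.184466, 0.242718, 0.174757, giving 1−D = 0.796117 (working shown to 6 dp, full precision carried).
Station 2: N=222, proportions 0.189189, 0.112613, 0.216216, 0.184685, 0.144144, 0.153153, giving 1−D = 0.826435.
Difference = |0.796117 − 0.826435| = 0.030318, i.e. 0.030 to 3 decimal places.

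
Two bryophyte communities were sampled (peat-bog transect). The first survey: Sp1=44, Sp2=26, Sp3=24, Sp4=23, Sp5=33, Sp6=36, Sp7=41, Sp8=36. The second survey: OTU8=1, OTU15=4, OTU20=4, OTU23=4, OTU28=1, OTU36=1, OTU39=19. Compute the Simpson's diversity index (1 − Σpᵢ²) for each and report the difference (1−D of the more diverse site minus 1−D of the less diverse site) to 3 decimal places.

The first survey: N=263, proportions 0.1673, 0.09886, 0.09125, 0.08745, 0.12548, 0.13688, 0.15589, 0.13688, giving 1−D = 0.86874 (working shown to 5 dp, full precision carried).
The second survey: N=34, proportions 0.02941, 0.11765, 0.11765, 0.11765, 0.02941, 0.02941, 0.55882, giving 1−D = 0.64360.
Difference = |0.86874 − 0.64360| = 0.22514, i.e. 0.225 to 3 decimal places.

0.225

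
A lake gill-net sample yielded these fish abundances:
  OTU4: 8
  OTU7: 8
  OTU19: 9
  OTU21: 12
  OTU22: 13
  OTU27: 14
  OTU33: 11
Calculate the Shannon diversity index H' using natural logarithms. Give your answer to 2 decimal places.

Total N = 8+8+9+12+13+14+11 = 75, so the proportions are 0.1067, 0.1067, 0.12, 0.16, 0.1733, 0.1867, 0.1467 (working shown to 4 dp, full precision carried).
Each pᵢ ln pᵢ term: 0.1067×(-2.2380)=-0.2387, 0.1067×(-2.2380)=-0.2387, 0.12×(-2.1203)=-0.2544, 0.16×(-1.8326)=-0.2932, 0.1733×(-1.7525)=-0.3038, 0.1867×(-1.6784)=-0.3133, 0.1467×(-1.9196)=-0.2815.
Sum = -1.9237, so H' = 1.92.

1.92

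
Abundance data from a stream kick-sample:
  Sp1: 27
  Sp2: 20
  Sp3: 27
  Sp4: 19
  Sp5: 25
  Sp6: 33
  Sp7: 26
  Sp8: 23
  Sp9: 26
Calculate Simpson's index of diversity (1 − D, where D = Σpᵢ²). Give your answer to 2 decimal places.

Total N = 27+20+27+19+25+33+26+23+26 = 226, so the proportions are 0.1195, 0.0885, 0.1195, 0.0841, 0.1106, 0.146, 0.115, 0.1018, 0.115 (working shown to 4 dp, full precision carried).
D = 0.1195² + 0.0885² + 0.1195² + 0.0841² + 0.1106² + 0.146² + 0.115² + 0.1018² + 0.115² = 0.0143 + 0.0078 + 0.0143 + 0.0071 + 0.0122 + 0.0213 + 0.0132 + 0.0104 + 0.0132 = 0.1138.
So 1 − D = 0.8862, i.e. 0.89 to 2 decimal places.

0.89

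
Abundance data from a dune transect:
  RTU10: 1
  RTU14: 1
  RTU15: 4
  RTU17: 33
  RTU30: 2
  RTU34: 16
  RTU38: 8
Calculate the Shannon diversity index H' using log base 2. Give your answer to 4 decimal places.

1.9537

Total N = 1+1+4+33+2+16+8 = 65, so the proportions are 0.015385, 0.015385, 0.061538, 0.507692, 0.030769, 0.246154, 0.123077 (working shown to 6 dp, full precision carried).
Each pᵢ log₂ pᵢ term: 0.015385×(-6.022368)=-0.092652, 0.015385×(-6.022368)=-0.092652, 0.061538×(-4.022368)=-0.247530, 0.507692×(-0.977974)=-0.496510, 0.030769×(-5.022368)=-0.154534, 0.246154×(-2.022368)=-0.497814, 0.123077×(-3.022368)=-0.371984.
Sum = -1.953675, so H' = 1.9537.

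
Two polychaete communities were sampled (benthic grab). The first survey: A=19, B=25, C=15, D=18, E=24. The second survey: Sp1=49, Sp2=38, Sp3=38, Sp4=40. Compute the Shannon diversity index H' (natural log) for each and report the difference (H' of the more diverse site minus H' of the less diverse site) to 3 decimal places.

The first survey: N=101, proportions 0.18812, 0.24752, 0.14851, 0.17822, 0.23762, giving H' = 1.59198 (working shown to 5 dp, full precision carried).
The second survey: N=165, proportions 0.29697, 0.2303, 0.2303, 0.24242, giving H' = 1.38042.
Difference = |1.59198 − 1.38042| = 0.21156, i.e. 0.212 to 3 decimal places.

0.212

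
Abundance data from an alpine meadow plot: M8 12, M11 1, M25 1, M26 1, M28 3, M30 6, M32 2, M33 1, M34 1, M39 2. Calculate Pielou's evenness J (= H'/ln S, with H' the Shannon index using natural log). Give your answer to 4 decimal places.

0.8020

Total N = 12+1+1+1+3+6+2+1+1+2 = 30, so the proportions are 0.4, 0.033333, 0.033333, 0.033333, 0.1, 0.2, 0.066667, 0.033333, 0.033333, 0.066667 (working shown to 6 dp, full precision carried).
H' = −Σ pᵢ ln pᵢ = −((-0.366516) + (-0.113373) + (-0.113373) + (-0.113373) + (-0.230259) + (-0.321888) + (-0.180537) + (-0.113373) + (-0.113373) + (-0.180537)) = 1.846602.
With S = 10 species, ln S = 2.302585, so J = 1.846602/2.302585 = 0.801969, i.e. 0.8020 to 4 decimal places.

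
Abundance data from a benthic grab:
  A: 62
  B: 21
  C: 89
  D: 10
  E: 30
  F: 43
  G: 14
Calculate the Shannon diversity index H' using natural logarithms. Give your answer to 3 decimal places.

1.717

Total N = 62+21+89+10+30+43+14 = 269, so the proportions are 0.23048, 0.07807, 0.33086, 0.03717, 0.11152, 0.15985, 0.05204 (working shown to 5 dp, full precision carried).
Each pᵢ ln pᵢ term: 0.23048×(-1.46758)=-0.33825, 0.07807×(-2.55019)=-0.19909, 0.33086×(-1.10608)=-0.36595, 0.03717×(-3.29213)=-0.12238, 0.11152×(-2.19351)=-0.24463, 0.15985×(-1.83351)=-0.29309, 0.05204×(-2.95565)=-0.15383.
Sum = -1.71722, so H' = 1.717.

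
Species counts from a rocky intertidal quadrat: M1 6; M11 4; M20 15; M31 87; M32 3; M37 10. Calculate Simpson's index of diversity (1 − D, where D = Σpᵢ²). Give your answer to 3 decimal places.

Total N = 6+4+15+87+3+10 = 125, so the proportions are 0.048, 0.032, 0.12, 0.696, 0.024, 0.08 (working shown to 5 dp, full precision carried).
D = 0.048² + 0.032² + 0.12² + 0.696² + 0.024² + 0.08² = 0.00230 + 0.00102 + 0.01440 + 0.48442 + 0.00058 + 0.00640 = 0.50912.
So 1 − D = 0.49088, i.e. 0.491 to 3 decimal places.

0.491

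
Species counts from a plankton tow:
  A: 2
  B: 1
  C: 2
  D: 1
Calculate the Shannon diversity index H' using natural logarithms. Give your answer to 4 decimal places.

1.3297

Total N = 2+1+2+1 = 6, so the proportions are 0.333333, 0.166667, 0.333333, 0.166667 (working shown to 6 dp, full precision carried).
Each pᵢ ln pᵢ term: 0.333333×(-1.098612)=-0.366204, 0.166667×(-1.791759)=-0.298627, 0.333333×(-1.098612)=-0.366204, 0.166667×(-1.791759)=-0.298627.
Sum = -1.329661, so H' = 1.3297.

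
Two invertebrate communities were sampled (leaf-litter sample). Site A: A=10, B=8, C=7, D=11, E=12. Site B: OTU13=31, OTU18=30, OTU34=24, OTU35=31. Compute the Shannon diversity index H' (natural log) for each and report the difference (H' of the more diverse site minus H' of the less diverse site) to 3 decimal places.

0.209

Site A: N=48, proportions 0.208333, 0.166667, 0.145833, 0.229167, 0.25, giving H' = 1.590399 (working shown to 6 dp, full precision carried).
Site B: N=116, proportions 0.267241, 0.258621, 0.206897, 0.267241, giving H' = 1.381035.
Difference = |1.590399 − 1.381035| = 0.209364, i.e. 0.209 to 3 decimal places.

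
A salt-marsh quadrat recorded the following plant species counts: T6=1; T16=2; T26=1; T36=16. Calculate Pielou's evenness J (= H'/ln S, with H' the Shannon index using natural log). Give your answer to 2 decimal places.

Total N = 1+2+1+16 = 20, so the proportions are 0.05, 0.1, 0.05, 0.8 (working shown to 4 dp, full precision carried).
H' = −Σ pᵢ ln pᵢ = −((-0.1498) + (-0.2303) + (-0.1498) + (-0.1785)) = 0.7083.
With S = 4 species, ln S = 1.3863, so J = 0.7083/1.3863 = 0.5110, i.e. 0.51 to 2 decimal places.

0.51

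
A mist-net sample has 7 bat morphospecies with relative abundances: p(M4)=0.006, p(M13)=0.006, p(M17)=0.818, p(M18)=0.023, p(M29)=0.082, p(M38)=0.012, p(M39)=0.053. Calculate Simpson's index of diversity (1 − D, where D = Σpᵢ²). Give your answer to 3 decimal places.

D = 0.006² + 0.006² + 0.818² + 0.023² + 0.082² + 0.012² + 0.053² = 0.00004 + 0.00004 + 0.66912 + 0.00053 + 0.00672 + 0.00014 + 0.00281 = 0.67940 (working shown to 5 dp, full precision carried).
So 1 − D = 0.32060, i.e. 0.321 to 3 decimal places.

0.321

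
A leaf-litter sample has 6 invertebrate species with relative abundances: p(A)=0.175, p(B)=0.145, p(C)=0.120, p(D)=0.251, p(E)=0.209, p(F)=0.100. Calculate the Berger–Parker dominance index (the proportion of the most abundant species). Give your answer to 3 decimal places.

0.251

The largest proportion is 0.251, i.e. d = 0.251 to 3 decimal places.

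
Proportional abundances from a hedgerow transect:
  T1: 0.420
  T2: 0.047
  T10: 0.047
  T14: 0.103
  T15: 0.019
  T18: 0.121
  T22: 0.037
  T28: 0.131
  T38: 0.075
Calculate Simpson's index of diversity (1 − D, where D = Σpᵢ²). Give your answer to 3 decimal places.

0.769

D = 0.42² + 0.047² + 0.047² + 0.103² + 0.019² + 0.121² + 0.037² + 0.131² + 0.075² = 0.17640 + 0.00221 + 0.00221 + 0.01061 + 0.00036 + 0.01464 + 0.00137 + 0.01716 + 0.00562 = 0.23058 (working shown to 5 dp, full precision carried).
So 1 − D = 0.76942, i.e. 0.769 to 3 decimal places.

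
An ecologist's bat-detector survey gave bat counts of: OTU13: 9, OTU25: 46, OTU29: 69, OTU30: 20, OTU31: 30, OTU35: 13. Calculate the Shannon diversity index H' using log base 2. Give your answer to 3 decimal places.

Total N = 9+46+69+20+30+13 = 187, so the proportions are 0.04813, 0.24599, 0.36898, 0.10695, 0.16043, 0.06952 (working shown to 5 dp, full precision carried).
Each pᵢ log₂ pᵢ term: 0.04813×(-4.37697)=-0.21066, 0.24599×(-2.02333)=-0.49772, 0.36898×(-1.43837)=-0.53074, 0.10695×(-3.22497)=-0.34492, 0.16043×(-2.64000)=-0.42353, 0.06952×(-3.84645)=-0.26740.
Sum = -2.27496, so H' = 2.275.

2.275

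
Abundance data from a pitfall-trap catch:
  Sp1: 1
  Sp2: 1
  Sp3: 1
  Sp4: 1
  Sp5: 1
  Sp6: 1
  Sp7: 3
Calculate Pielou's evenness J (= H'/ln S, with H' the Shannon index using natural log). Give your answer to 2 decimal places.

Total N = 1+1+1+1+1+1+3 = 9, so the proportions are 0.1111, 0.1111, 0.1111, 0.1111, 0.1111, 0.1111, 0.3333 (working shown to 4 dp, full precision carried).
H' = −Σ pᵢ ln pᵢ = −((-0.2441) + (-0.2441) + (-0.2441) + (-0.2441) + (-0.2441) + (-0.2441) + (-0.3662)) = 1.8310.
With S = 7 species, ln S = 1.9459, so J = 1.8310/1.9459 = 0.9410, i.e. 0.94 to 2 decimal places.

0.94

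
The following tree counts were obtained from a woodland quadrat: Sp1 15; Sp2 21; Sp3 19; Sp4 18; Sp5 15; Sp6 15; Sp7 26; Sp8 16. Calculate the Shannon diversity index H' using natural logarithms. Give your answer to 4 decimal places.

Total N = 15+21+19+18+15+15+26+16 = 145, so the proportions are 0.103448, 0.144828, 0.131034, 0.124138, 0.103448, 0.103448, 0.17931, 0.110345 (working shown to 6 dp, full precision carried).
Each pᵢ ln pᵢ term: 0.103448×(-2.268684)=-0.234691, 0.144828×(-1.932211)=-0.279837, 0.131034×(-2.032295)=-0.266301, 0.124138×(-2.086362)=-0.258997, 0.103448×(-2.268684)=-0.234691, 0.103448×(-2.268684)=-0.234691, 0.17931×(-1.718637)=-0.308169, 0.110345×(-2.204145)=-0.243216.
Sum = -2.060594, so H' = 2.0606.

2.0606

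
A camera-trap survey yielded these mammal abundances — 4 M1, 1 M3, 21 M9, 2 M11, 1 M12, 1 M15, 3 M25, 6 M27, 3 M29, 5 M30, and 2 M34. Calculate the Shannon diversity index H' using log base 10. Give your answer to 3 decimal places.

Total N = 4+1+21+2+1+1+3+6+3+5+2 = 49, so the proportions are 0.08163, 0.02041, 0.42857, 0.04082, 0.02041, 0.02041, 0.06122, 0.12245, 0.06122, 0.10204, 0.04082 (working shown to 5 dp, full precision carried).
Each pᵢ log₁₀ pᵢ term: 0.08163×(-1.08814)=-0.08883, 0.02041×(-1.69020)=-0.03449, 0.42857×(-0.36798)=-0.15770, 0.04082×(-1.38917)=-0.05670, 0.02041×(-1.69020)=-0.03449, 0.02041×(-1.69020)=-0.03449, 0.06122×(-1.21307)=-0.07427, 0.12245×(-0.91204)=-0.11168, 0.06122×(-1.21307)=-0.07427, 0.10204×(-0.99123)=-0.10115, 0.04082×(-1.38917)=-0.05670.
Sum = -0.82478, so H' = 0.825.

0.825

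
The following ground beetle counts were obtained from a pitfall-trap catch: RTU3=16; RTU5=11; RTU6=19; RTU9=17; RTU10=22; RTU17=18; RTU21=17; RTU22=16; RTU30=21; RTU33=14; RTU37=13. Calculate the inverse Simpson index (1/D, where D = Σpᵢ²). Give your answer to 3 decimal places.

Total N = 16+11+19+17+22+18+17+16+21+14+13 = 184, so the proportions are 0.08695652, 0.05978261, 0.10326087, 0.0923913, 0.11956522, 0.09782609, 0.0923913, 0.08695652, 0.11413043, 0.07608696, 0.07065217 (working shown to 8 dp, full precision carried).
D = 0.08695652² + 0.05978261² + 0.10326087² + 0.0923913² + 0.11956522² + 0.09782609² + 0.0923913² + 0.08695652² + 0.11413043² + 0.07608696² + 0.07065217² = 0.00756144 + 0.00357396 + 0.01066281 + 0.00853615 + 0.01429584 + 0.00956994 + 0.00853615 + 0.00756144 + 0.01302576 + 0.00578922 + 0.00499173 = 0.09410444.
So 1/D = 10.62649, i.e. 10.626 to 3 decimal places.

10.626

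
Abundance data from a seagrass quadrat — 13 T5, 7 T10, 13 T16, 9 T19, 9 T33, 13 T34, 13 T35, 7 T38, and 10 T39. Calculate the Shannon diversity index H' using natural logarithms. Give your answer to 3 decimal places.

2.169

Total N = 13+7+13+9+9+13+13+7+10 = 94, so the proportions are 0.1383, 0.07447, 0.1383, 0.09574, 0.09574, 0.1383, 0.1383, 0.07447, 0.10638 (working shown to 5 dp, full precision carried).
Each pᵢ ln pᵢ term: 0.1383×(-1.97835)=-0.27360, 0.07447×(-2.59738)=-0.19342, 0.1383×(-1.97835)=-0.27360, 0.09574×(-2.34607)=-0.22462, 0.09574×(-2.34607)=-0.22462, 0.1383×(-1.97835)=-0.27360, 0.1383×(-1.97835)=-0.27360, 0.07447×(-2.59738)=-0.19342, 0.10638×(-2.24071)=-0.23837.
Sum = -2.16887, so H' = 2.169.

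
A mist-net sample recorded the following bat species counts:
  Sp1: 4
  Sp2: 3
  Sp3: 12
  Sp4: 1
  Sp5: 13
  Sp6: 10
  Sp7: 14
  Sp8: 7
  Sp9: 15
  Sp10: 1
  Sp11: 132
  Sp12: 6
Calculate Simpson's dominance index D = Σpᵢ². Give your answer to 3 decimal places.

0.387

Total N = 4+3+12+1+13+10+14+7+15+1+132+6 = 218, so the proportions are 0.01835, 0.01376, 0.05505, 0.00459, 0.05963, 0.04587, 0.06422, 0.03211, 0.06881, 0.00459, 0.6055, 0.02752 (working shown to 5 dp, full precision carried).
D = 0.01835² + 0.01376² + 0.05505² + 0.00459² + 0.05963² + 0.04587² + 0.06422² + 0.03211² + 0.06881² + 0.00459² + 0.6055² + 0.02752² = 0.00034 + 0.00019 + 0.00303 + 0.00002 + 0.00356 + 0.00210 + 0.00412 + 0.00103 + 0.00473 + 0.00002 + 0.36664 + 0.00076 = 0.38654.
To 3 decimal places, D = 0.387.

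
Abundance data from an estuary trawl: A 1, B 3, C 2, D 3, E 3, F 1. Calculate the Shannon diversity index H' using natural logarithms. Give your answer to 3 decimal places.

Total N = 1+3+2+3+3+1 = 13, so the proportions are 0.07692, 0.23077, 0.15385, 0.23077, 0.23077, 0.07692 (working shown to 5 dp, full precision carried).
Each pᵢ ln pᵢ term: 0.07692×(-2.56495)=-0.19730, 0.23077×(-1.46634)=-0.33839, 0.15385×(-1.87180)=-0.28797, 0.23077×(-1.46634)=-0.33839, 0.23077×(-1.46634)=-0.33839, 0.07692×(-2.56495)=-0.19730.
Sum = -1.69773, so H' = 1.698.

1.698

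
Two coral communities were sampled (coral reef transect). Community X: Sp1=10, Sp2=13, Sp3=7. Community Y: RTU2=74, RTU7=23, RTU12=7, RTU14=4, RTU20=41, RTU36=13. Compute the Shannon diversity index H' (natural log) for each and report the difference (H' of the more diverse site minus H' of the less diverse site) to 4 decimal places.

Community X: N=30, proportions 0.333333, 0.433333, 0.233333, giving H' = 1.068145 (working shown to 6 dp, full precision carried).
Community Y: N=162, proportions 0.45679, 0.141975, 0.04321, 0.024691, 0.253086, 0.080247, giving H' = 1.412383.
Difference = |1.068145 − 1.412383| = 0.344238, i.e. 0.3442 to 4 decimal places.

0.3442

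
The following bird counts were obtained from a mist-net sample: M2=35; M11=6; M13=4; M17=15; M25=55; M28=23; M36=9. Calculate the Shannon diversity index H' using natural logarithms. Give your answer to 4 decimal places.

Total N = 35+6+4+15+55+23+9 = 147, so the proportions are 0.238095, 0.040816, 0.027211, 0.102041, 0.37415, 0.156463, 0.061224 (working shown to 6 dp, full precision carried).
Each pᵢ ln pᵢ term: 0.238095×(-1.435085)=-0.341687, 0.040816×(-3.198673)=-0.130558, 0.027211×(-3.604138)=-0.098072, 0.102041×(-2.282382)=-0.232896, 0.37415×(-0.983099)=-0.367826, 0.156463×(-1.854938)=-0.290228, 0.061224×(-2.793208)=-0.171013.
Sum = -1.632280, so H' = 1.6323.

1.6323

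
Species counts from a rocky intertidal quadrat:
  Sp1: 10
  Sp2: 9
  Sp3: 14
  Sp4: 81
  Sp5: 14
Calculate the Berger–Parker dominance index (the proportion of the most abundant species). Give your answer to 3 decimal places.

Total N = 10+9+14+81+14 = 128, so the proportions are 0.07812, 0.07031, 0.10938, 0.63281, 0.10938 (working shown to 5 dp, full precision carried).
The largest proportion is 0.63281, i.e. d = 0.633 to 3 decimal places.

0.633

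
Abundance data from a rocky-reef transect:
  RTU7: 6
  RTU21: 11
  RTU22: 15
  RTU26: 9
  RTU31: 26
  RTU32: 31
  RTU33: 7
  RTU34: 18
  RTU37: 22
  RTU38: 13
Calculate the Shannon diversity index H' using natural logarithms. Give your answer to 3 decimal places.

Total N = 6+11+15+9+26+31+7+18+22+13 = 158, so the proportions are 0.03797, 0.06962, 0.09494, 0.05696, 0.16456, 0.1962, 0.0443, 0.11392, 0.13924, 0.08228 (working shown to 5 dp, full precision carried).
Each pᵢ ln pᵢ term: 0.03797×(-3.27084)=-0.12421, 0.06962×(-2.66470)=-0.18552, 0.09494×(-2.35454)=-0.22353, 0.05696×(-2.86537)=-0.16322, 0.16456×(-1.80450)=-0.29694, 0.1962×(-1.62861)=-0.31954, 0.0443×(-3.11668)=-0.13808, 0.11392×(-2.17222)=-0.24747, 0.13924×(-1.97155)=-0.27452, 0.08228×(-2.49765)=-0.20550.
Sum = -2.17853, so H' = 2.179.

2.179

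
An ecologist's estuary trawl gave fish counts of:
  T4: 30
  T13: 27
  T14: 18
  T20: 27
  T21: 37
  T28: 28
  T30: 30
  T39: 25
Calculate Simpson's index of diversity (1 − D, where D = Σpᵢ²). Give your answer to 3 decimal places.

0.871

Total N = 30+27+18+27+37+28+30+25 = 222, so the proportions are 0.13514, 0.12162, 0.08108, 0.12162, 0.16667, 0.12613, 0.13514, 0.11261 (working shown to 5 dp, full precision carried).
D = 0.13514² + 0.12162² + 0.08108² + 0.12162² + 0.16667² + 0.12613² + 0.13514² + 0.11261² = 0.01826 + 0.01479 + 0.00657 + 0.01479 + 0.02778 + 0.01591 + 0.01826 + 0.01268 = 0.12905.
So 1 − D = 0.87095, i.e. 0.871 to 3 decimal places.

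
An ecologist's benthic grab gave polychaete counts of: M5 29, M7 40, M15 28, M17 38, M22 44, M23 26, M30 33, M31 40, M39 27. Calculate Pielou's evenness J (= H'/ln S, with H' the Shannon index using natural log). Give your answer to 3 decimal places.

Total N = 29+40+28+38+44+26+33+40+27 = 305, so the proportions are 0.09508, 0.13115, 0.0918, 0.12459, 0.14426, 0.08525, 0.1082, 0.13115, 0.08852 (working shown to 5 dp, full precision carried).
H' = −Σ pᵢ ln pᵢ = −((-0.22373) + (-0.26642) + (-0.21924) + (-0.25949) + (-0.27931) + (-0.20989) + (-0.24061) + (-0.26642) + (-0.21463)) = 2.17972.
With S = 9 species, ln S = 2.19722, so J = 2.17972/2.19722 = 0.99204, i.e. 0.992 to 3 decimal places.

0.992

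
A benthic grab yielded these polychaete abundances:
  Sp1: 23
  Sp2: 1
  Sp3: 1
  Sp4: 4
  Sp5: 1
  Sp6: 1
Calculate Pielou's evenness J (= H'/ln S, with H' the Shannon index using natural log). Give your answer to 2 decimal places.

Total N = 23+1+1+4+1+1 = 31, so the proportions are 0.7419, 0.0323, 0.0323, 0.129, 0.0323, 0.0323 (working shown to 4 dp, full precision carried).
H' = −Σ pᵢ ln pᵢ = −((-0.2215) + (-0.1108) + (-0.1108) + (-0.2642) + (-0.1108) + (-0.1108)) = 0.9288.
With S = 6 species, ln S = 1.7918, so J = 0.9288/1.7918 = 0.5184, i.e. 0.52 to 2 decimal places.

0.52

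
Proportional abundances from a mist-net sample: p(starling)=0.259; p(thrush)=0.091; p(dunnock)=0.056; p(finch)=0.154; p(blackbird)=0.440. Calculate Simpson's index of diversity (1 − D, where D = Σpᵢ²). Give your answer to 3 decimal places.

0.704

D = 0.259² + 0.091² + 0.056² + 0.154² + 0.44² = 0.06708 + 0.00828 + 0.00314 + 0.02372 + 0.19360 = 0.29581 (working shown to 5 dp, full precision carried).
So 1 − D = 0.70419, i.e. 0.704 to 3 decimal places.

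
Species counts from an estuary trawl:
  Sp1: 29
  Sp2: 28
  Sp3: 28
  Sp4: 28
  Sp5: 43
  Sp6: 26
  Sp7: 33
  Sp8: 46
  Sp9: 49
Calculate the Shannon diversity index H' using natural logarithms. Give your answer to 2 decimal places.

2.17

Total N = 29+28+28+28+43+26+33+46+49 = 310, so the proportions are 0.0935, 0.0903, 0.0903, 0.0903, 0.1387, 0.0839, 0.1065, 0.1484, 0.1581 (working shown to 4 dp, full precision carried).
Each pᵢ ln pᵢ term: 0.0935×(-2.3693)=-0.2216, 0.0903×(-2.4044)=-0.2172, 0.0903×(-2.4044)=-0.2172, 0.0903×(-2.4044)=-0.2172, 0.1387×(-1.9754)=-0.2740, 0.0839×(-2.4785)=-0.2079, 0.1065×(-2.2401)=-0.2385, 0.1484×(-1.9079)=-0.2831, 0.1581×(-1.8448)=-0.2916.
Sum = -2.1682, so H' = 2.17.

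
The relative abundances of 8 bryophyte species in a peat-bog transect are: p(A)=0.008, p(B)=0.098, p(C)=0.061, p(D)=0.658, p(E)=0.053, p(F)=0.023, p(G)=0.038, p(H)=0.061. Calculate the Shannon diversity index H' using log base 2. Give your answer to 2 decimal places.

Each pᵢ log₂ pᵢ term (working shown to 4 dp, full precision carried): 0.008×(-6.9658)=-0.0557, 0.098×(-3.3511)=-0.3284, 0.061×(-4.0350)=-0.2461, 0.658×(-0.6038)=-0.3973, 0.053×(-4.2379)=-0.2246, 0.023×(-5.4422)=-0.1252, 0.038×(-4.7179)=-0.1793, 0.061×(-4.0350)=-0.2461.
Sum = -1.8028, so H' = 1.80.

1.80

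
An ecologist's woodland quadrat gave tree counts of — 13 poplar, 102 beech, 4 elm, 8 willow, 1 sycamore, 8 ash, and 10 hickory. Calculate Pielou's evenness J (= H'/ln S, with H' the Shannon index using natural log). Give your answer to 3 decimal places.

Total N = 13+102+4+8+1+8+10 = 146, so the proportions are 0.08904, 0.69863, 0.0274, 0.05479, 0.00685, 0.05479, 0.06849 (working shown to 5 dp, full precision carried).
H' = −Σ pᵢ ln pᵢ = −((-0.21536) + (-0.25055) + (-0.09856) + (-0.15913) + (-0.03413) + (-0.15913) + (-0.18363)) = 1.10050.
With S = 7 species, ln S = 1.94591, so J = 1.10050/1.94591 = 0.56554, i.e. 0.566 to 3 decimal places.

0.566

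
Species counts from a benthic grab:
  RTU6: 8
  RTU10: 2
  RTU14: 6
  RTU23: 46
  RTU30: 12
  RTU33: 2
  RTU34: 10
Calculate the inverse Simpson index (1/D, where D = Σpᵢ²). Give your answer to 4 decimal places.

2.9968

Total N = 8+2+6+46+12+2+10 = 86, so the proportions are 0.0930233, 0.0232558, 0.0697674, 0.5348837, 0.1395349, 0.0232558, 0.1162791 (working shown to 7 dp, full precision carried).
D = 0.0930233² + 0.0232558² + 0.0697674² + 0.5348837² + 0.1395349² + 0.0232558² + 0.1162791² = 0.0086533 + 0.0005408 + 0.0048675 + 0.2861006 + 0.0194700 + 0.0005408 + 0.0135208 = 0.3336939.
So 1/D = 2.996759, i.e. 2.9968 to 4 decimal places.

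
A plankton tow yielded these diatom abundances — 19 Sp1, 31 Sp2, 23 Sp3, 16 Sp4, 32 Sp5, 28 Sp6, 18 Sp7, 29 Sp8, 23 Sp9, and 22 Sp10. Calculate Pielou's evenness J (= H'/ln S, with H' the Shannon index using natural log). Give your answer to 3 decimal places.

Total N = 19+31+23+16+32+28+18+29+23+22 = 241, so the proportions are 0.07884, 0.12863, 0.09544, 0.06639, 0.13278, 0.11618, 0.07469, 0.12033, 0.09544, 0.09129 (working shown to 5 dp, full precision carried).
H' = −Σ pᵢ ln pᵢ = −((-0.20028) + (-0.26380) + (-0.22421) + (-0.18006) + (-0.26809) + (-0.25009) + (-0.19377) + (-0.25480) + (-0.22421) + (-0.21852)) = 2.27783.
With S = 10 species, ln S = 2.30259, so J = 2.27783/2.30259 = 0.98925, i.e. 0.989 to 3 decimal places.

0.989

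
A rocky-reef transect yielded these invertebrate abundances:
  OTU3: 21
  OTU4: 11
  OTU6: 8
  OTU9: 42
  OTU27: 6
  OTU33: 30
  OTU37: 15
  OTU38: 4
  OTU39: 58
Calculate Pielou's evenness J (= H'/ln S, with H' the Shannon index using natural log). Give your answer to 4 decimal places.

Total N = 21+11+8+42+6+30+15+4+58 = 195, so the proportions are 0.107692, 0.05641, 0.041026, 0.215385, 0.030769, 0.153846, 0.076923, 0.020513, 0.297436 (working shown to 6 dp, full precision carried).
H' = −Σ pᵢ ln pᵢ = −((-0.239990) + (-0.162185) + (-0.131018) + (-0.330686) + (-0.107115) + (-0.287970) + (-0.197304) + (-0.079727) + (-0.360658)) = 1.896653.
With S = 9 species, ln S = 2.197225, so J = 1.896653/2.197225 = 0.863204, i.e. 0.8632 to 4 decimal places.

0.8632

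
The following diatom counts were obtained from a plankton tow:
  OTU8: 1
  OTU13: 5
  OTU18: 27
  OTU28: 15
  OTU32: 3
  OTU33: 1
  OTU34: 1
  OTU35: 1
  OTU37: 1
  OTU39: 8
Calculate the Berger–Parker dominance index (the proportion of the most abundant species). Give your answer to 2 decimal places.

Total N = 1+5+27+15+3+1+1+1+1+8 = 63, so the proportions are 0.0159, 0.0794, 0.4286, 0.2381, 0.0476, 0.0159, 0.0159, 0.0159, 0.0159, 0.127 (working shown to 4 dp, full precision carried).
The largest proportion is 0.4286, i.e. d = 0.43 to 2 decimal places.

0.43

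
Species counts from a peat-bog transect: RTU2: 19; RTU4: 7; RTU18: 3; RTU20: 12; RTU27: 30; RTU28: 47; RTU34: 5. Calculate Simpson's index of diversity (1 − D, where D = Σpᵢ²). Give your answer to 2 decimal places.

0.76

Total N = 19+7+3+12+30+47+5 = 123, so the proportions are 0.1545, 0.0569, 0.0244, 0.0976, 0.2439, 0.3821, 0.0407 (working shown to 4 dp, full precision carried).
D = 0.1545² + 0.0569² + 0.0244² + 0.0976² + 0.2439² + 0.3821² + 0.0407² = 0.0239 + 0.0032 + 0.0006 + 0.0095 + 0.0595 + 0.1460 + 0.0017 = 0.2444.
So 1 − D = 0.7556, i.e. 0.76 to 2 decimal places.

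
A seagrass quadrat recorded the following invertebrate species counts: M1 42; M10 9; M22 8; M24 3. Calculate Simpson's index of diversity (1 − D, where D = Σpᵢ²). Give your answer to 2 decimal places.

0.50

Total N = 42+9+8+3 = 62, so the proportions are 0.6774, 0.1452, 0.129, 0.0484 (working shown to 4 dp, full precision carried).
D = 0.6774² + 0.1452² + 0.129² + 0.0484² = 0.4589 + 0.0211 + 0.0166 + 0.0023 = 0.4990.
So 1 − D = 0.5010, i.e. 0.50 to 2 decimal places.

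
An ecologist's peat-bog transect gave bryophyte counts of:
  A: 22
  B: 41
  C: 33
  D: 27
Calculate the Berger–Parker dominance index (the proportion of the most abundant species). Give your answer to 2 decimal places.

Total N = 22+41+33+27 = 123, so the proportions are 0.1789, 0.3333, 0.2683, 0.2195 (working shown to 4 dp, full precision carried).
The largest proportion is 0.3333, i.e. d = 0.33 to 2 decimal places.

0.33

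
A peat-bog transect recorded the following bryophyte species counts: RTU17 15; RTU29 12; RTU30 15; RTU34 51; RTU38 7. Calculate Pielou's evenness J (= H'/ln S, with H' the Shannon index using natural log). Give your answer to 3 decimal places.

Total N = 15+12+15+51+7 = 100, so the proportions are 0.15, 0.12, 0.15, 0.51, 0.07 (working shown to 5 dp, full precision carried).
H' = −Σ pᵢ ln pᵢ = −((-0.28457) + (-0.25443) + (-0.28457) + (-0.34341) + (-0.18615)) = 1.35312.
With S = 5 species, ln S = 1.60944, so J = 1.35312/1.60944 = 0.84074, i.e. 0.841 to 3 decimal places.

0.841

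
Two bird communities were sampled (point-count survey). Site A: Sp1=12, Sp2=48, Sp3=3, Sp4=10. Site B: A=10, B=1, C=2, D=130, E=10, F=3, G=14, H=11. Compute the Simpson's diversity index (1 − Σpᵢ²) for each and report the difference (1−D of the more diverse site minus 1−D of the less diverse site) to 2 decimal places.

0.05

Site A: N=73, proportions 0.16438, 0.65753, 0.0411, 0.13699, giving 1−D = 0.52017 (working shown to 5 dp, full precision carried).
Site B: N=181, proportions 0.05525, 0.00552, 0.01105, 0.71823, 0.05525, 0.01657, 0.07735, 0.06077, giving 1−D = 0.46793.
Difference = |0.52017 − 0.46793| = 0.05224, i.e. 0.05 to 2 decimal places.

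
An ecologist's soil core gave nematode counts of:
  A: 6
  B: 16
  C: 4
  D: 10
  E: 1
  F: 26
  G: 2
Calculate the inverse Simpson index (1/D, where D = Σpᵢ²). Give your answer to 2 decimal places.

3.88

Total N = 6+16+4+10+1+26+2 = 65, so the proportions are 0.092308, 0.246154, 0.061538, 0.153846, 0.015385, 0.4, 0.030769 (working shown to 6 dp, full precision carried).
D = 0.092308² + 0.246154² + 0.061538² + 0.153846² + 0.015385² + 0.4² + 0.030769² = 0.008521 + 0.060592 + 0.003787 + 0.023669 + 0.000237 + 0.160000 + 0.000947 = 0.257751.
So 1/D = 3.8797, i.e. 3.88 to 2 decimal places.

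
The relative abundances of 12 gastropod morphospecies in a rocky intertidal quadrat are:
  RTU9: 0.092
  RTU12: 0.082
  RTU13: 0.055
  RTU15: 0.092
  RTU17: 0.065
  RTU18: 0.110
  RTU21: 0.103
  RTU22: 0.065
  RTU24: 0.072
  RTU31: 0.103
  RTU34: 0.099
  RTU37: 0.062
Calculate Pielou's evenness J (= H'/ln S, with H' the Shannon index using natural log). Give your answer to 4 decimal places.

0.9903

H' = −Σ pᵢ ln pᵢ = −((-0.219509) + (-0.205085) + (-0.159523) + (-0.219509) + (-0.177669) + (-0.242800) + (-0.234122) + (-0.177669) + (-0.189438) + (-0.234122) + (-0.228951) + (-0.172398)) = 2.460795 (working shown to 6 dp, full precision carried).
With S = 12 species, ln S = 2.484907, so J = 2.460795/2.484907 = 0.990297, i.e. 0.9903 to 4 decimal places.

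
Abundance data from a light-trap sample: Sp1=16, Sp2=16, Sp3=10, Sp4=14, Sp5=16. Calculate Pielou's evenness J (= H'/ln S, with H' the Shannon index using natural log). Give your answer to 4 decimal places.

0.9912

Total N = 16+16+10+14+16 = 72, so the proportions are 0.222222, 0.222222, 0.138889, 0.194444, 0.222222 (working shown to 6 dp, full precision carried).
H' = −Σ pᵢ ln pᵢ = −((-0.334239) + (-0.334239) + (-0.274178) + (-0.318424) + (-0.334239)) = 1.595320.
With S = 5 species, ln S = 1.609438, so J = 1.595320/1.609438 = 0.991228, i.e. 0.9912 to 4 decimal places.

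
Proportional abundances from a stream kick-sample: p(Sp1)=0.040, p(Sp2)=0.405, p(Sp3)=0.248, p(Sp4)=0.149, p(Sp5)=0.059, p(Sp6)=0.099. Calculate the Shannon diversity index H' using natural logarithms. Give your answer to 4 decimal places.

1.5202

Each pᵢ ln pᵢ term (working shown to 6 dp, full precision carried): 0.04×(-3.218876)=-0.128755, 0.405×(-0.903868)=-0.366067, 0.248×(-1.394327)=-0.345793, 0.149×(-1.903809)=-0.283668, 0.059×(-2.830218)=-0.166983, 0.099×(-2.312635)=-0.228951.
Sum = -1.520216, so H' = 1.5202.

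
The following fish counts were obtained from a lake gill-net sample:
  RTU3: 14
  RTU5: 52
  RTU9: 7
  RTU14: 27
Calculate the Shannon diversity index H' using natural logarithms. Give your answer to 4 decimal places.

1.1550

Total N = 14+52+7+27 = 100, so the proportions are 0.14, 0.52, 0.07, 0.27 (working shown to 6 dp, full precision carried).
Each pᵢ ln pᵢ term: 0.14×(-1.966113)=-0.275256, 0.52×(-0.653926)=-0.340042, 0.07×(-2.659260)=-0.186148, 0.27×(-1.309333)=-0.353520.
Sum = -1.154966, so H' = 1.1550.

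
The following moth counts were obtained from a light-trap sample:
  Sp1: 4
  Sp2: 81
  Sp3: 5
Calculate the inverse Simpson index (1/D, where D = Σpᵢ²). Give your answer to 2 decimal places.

Total N = 4+81+5 = 90, so the proportions are 0.04444, 0.9, 0.05556 (working shown to 5 dp, full precision carried).
D = 0.04444² + 0.9² + 0.05556² = 0.00198 + 0.81000 + 0.00309 = 0.81506.
So 1/D = 1.2269, i.e. 1.23 to 2 decimal places.

1.23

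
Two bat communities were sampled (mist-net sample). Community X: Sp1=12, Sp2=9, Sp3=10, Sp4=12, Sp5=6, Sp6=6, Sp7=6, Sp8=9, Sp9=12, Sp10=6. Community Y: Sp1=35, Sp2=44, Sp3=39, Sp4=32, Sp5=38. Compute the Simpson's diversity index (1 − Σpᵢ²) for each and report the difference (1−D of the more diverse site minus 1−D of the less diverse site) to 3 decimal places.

Community X: N=88, proportions 0.1363636, 0.1022727, 0.1136364, 0.1363636, 0.0681818, 0.0681818, 0.0681818, 0.1022727, 0.1363636, 0.0681818, giving 1−D = 0.8917872 (working shown to 7 dp, full precision carried).
Community Y: N=188, proportions 0.1861702, 0.2340426, 0.2074468, 0.1702128, 0.2021277, giving 1−D = 0.7977026.
Difference = |0.8917872 − 0.7977026| = 0.0940846, i.e. 0.094 to 3 decimal places.

0.094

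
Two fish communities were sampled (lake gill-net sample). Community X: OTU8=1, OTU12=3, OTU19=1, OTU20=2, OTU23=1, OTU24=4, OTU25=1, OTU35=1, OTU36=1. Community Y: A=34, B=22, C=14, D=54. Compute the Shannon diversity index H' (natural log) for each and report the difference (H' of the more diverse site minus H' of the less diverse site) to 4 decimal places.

0.7564

Community X: N=15, proportions 0.0666667, 0.2, 0.0666667, 0.1333333, 0.0666667, 0.2666667, 0.0666667, 0.0666667, 0.0666667, giving H' = 2.0262296 (working shown to 7 dp, full precision carried).
Community Y: N=124, proportions 0.2741935, 0.1774194, 0.1129032, 0.4354839, giving H' = 1.2698692.
Difference = |2.0262296 − 1.2698692| = 0.7563604, i.e. 0.7564 to 4 decimal places.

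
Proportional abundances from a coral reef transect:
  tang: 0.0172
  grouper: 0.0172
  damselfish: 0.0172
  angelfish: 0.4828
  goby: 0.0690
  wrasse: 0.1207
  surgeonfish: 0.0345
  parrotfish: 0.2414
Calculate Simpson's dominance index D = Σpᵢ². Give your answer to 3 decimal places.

0.313

D = 0.0172² + 0.0172² + 0.0172² + 0.4828² + 0.069² + 0.1207² + 0.0345² + 0.2414² = 0.00030 + 0.00030 + 0.00030 + 0.23310 + 0.00476 + 0.01457 + 0.00119 + 0.05827 = 0.31278 (working shown to 5 dp, full precision carried).
To 3 decimal places, D = 0.313.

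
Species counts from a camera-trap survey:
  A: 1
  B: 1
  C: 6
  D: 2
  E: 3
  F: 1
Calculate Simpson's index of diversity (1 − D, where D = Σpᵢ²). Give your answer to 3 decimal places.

0.735

Total N = 1+1+6+2+3+1 = 14, so the proportions are 0.07143, 0.07143, 0.42857, 0.14286, 0.21429, 0.07143 (working shown to 5 dp, full precision carried).
D = 0.07143² + 0.07143² + 0.42857² + 0.14286² + 0.21429² + 0.07143² = 0.00510 + 0.00510 + 0.18367 + 0.02041 + 0.04592 + 0.00510 = 0.26531.
So 1 − D = 0.73469, i.e. 0.735 to 3 decimal places.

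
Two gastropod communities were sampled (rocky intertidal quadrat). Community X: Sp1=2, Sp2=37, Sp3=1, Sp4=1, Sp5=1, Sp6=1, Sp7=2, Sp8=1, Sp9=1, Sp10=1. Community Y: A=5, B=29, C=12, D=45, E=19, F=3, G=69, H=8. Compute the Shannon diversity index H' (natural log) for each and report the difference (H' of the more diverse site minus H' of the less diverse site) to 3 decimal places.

Community X: N=48, proportions 0.04167, 0.77083, 0.02083, 0.02083, 0.02083, 0.02083, 0.04167, 0.02083, 0.02083, 0.02083, giving H' = 1.03002 (working shown to 5 dp, full precision carried).
Community Y: N=190, proportions 0.02632, 0.15263, 0.06316, 0.23684, 0.1, 0.01579, 0.36316, 0.04211, giving H' = 1.69520.
Difference = |1.03002 − 1.69520| = 0.66518, i.e. 0.665 to 3 decimal places.

0.665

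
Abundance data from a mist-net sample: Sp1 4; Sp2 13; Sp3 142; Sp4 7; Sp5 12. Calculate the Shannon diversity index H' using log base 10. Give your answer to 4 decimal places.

0.3326

Total N = 4+13+142+7+12 = 178, so the proportions are 0.022472, 0.073034, 0.797753, 0.039326, 0.067416 (working shown to 6 dp, full precision carried).
Each pᵢ log₁₀ pᵢ term: 0.022472×(-1.648360)=-0.037042, 0.073034×(-1.136477)=-0.083001, 0.797753×(-0.098132)=-0.078285, 0.039326×(-1.405322)=-0.055265, 0.067416×(-1.171239)=-0.078960.
Sum = -0.332553, so H' = 0.3326.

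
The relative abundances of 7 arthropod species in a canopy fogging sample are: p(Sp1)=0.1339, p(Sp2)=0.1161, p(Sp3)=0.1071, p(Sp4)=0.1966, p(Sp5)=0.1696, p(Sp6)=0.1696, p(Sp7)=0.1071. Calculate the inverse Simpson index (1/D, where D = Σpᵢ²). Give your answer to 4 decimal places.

D = 0.1339² + 0.1161² + 0.1071² + 0.1966² + 0.1696² + 0.1696² + 0.1071² = 0.01792921 + 0.01347921 + 0.01147041 + 0.03865156 + 0.02876416 + 0.02876416 + 0.01147041 = 0.15052912 (working shown to 8 dp, full precision carried).
So 1/D = 6.643233, i.e. 6.6432 to 4 decimal places.

6.6432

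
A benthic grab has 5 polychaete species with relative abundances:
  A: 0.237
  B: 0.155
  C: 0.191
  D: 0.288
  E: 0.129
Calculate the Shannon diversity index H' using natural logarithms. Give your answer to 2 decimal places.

Each pᵢ ln pᵢ term (working shown to 4 dp, full precision carried): 0.237×(-1.4397)=-0.3412, 0.155×(-1.8643)=-0.2890, 0.191×(-1.6555)=-0.3162, 0.288×(-1.2448)=-0.3585, 0.129×(-2.0479)=-0.2642.
Sum = -1.5691, so H' = 1.57.

1.57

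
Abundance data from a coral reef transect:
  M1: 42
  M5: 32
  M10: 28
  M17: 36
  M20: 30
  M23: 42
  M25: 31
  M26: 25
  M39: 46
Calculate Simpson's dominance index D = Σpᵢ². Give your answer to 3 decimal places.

0.115

Total N = 42+32+28+36+30+42+31+25+46 = 312, so the proportions are 0.13462, 0.10256, 0.08974, 0.11538, 0.09615, 0.13462, 0.09936, 0.08013, 0.14744 (working shown to 5 dp, full precision carried).
D = 0.13462² + 0.10256² + 0.08974² + 0.11538² + 0.09615² + 0.13462² + 0.09936² + 0.08013² + 0.14744² = 0.01812 + 0.01052 + 0.00805 + 0.01331 + 0.00925 + 0.01812 + 0.00987 + 0.00642 + 0.02174 = 0.11541.
To 3 decimal places, D = 0.115.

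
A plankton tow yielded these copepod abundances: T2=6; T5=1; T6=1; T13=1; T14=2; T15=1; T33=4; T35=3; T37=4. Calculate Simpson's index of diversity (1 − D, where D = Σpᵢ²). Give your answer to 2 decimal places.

0.84

Total N = 6+1+1+1+2+1+4+3+4 = 23, so the proportions are 0.2609, 0.0435, 0.0435, 0.0435, 0.087, 0.0435, 0.1739, 0.1304, 0.1739 (working shown to 4 dp, full precision carried).
D = 0.2609² + 0.0435² + 0.0435² + 0.0435² + 0.087² + 0.0435² + 0.1739² + 0.1304² + 0.1739² = 0.0681 + 0.0019 + 0.0019 + 0.0019 + 0.0076 + 0.0019 + 0.0302 + 0.0170 + 0.0302 = 0.1607.
So 1 − D = 0.8393, i.e. 0.84 to 2 decimal places.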